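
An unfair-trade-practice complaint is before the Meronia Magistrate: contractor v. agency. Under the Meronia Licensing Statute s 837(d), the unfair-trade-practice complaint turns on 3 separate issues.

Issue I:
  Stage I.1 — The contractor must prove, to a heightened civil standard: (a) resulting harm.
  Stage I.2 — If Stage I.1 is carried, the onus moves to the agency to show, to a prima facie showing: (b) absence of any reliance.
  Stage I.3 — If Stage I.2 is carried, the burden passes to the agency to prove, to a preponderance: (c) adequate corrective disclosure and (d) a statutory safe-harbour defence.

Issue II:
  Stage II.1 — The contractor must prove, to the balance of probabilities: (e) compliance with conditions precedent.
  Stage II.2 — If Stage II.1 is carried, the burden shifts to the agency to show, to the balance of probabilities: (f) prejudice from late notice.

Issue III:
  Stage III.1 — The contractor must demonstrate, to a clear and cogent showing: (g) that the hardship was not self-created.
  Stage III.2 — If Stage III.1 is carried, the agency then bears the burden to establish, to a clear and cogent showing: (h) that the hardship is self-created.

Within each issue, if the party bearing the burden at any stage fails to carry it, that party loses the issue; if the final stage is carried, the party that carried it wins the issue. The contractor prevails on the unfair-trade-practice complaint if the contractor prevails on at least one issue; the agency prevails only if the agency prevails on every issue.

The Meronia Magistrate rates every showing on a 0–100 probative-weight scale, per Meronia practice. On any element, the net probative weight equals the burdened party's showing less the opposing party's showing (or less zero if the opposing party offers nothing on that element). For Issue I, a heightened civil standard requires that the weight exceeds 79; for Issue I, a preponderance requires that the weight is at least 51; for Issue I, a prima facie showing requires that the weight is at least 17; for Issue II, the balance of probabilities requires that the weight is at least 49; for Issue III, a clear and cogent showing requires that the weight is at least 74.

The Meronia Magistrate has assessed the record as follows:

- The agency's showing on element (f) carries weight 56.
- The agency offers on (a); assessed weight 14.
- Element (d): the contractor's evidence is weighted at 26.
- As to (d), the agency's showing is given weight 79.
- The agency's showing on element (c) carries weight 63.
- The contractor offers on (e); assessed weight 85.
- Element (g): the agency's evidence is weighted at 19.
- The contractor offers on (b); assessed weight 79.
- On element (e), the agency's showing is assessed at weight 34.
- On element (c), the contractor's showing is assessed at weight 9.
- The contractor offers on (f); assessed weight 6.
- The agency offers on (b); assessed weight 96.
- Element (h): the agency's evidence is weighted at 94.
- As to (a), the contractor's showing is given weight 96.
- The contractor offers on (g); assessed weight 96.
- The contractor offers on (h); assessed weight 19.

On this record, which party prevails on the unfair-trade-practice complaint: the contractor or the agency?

— Issue I —
Stage I.1 — burden on contractor; standard: a heightened civil standard (weight exceeds 79).
    (a): 96 − 14 = 82 > 79 [met]
  The contractor carries Stage I.1; the agency now bears the burden.
Stage I.2 — burden on agency; standard: a prima facie showing (weight is at least 17).
    (b): 96 − 79 = 17 ≥ 17 [met]
  Stage I.2 carried; the burden remains with the agency.
Stage I.3 — burden on agency; standard: a preponderance (weight is at least 51).
    (c): 63 − 9 = 54 ≥ 51 [met]
    (d): 79 − 26 = 53 ≥ 51 [met]
  All elements met at the final stage.
With every stage satisfied, the agency prevails on this issue.
— Issue II —
At Stage II.1 the contractor must meet the balance of probabilities (weight is at least 49): on (e) the weight is 85 less the opposing 34 gives net 51, which does reach 49, so (e) meets the standard.
  Stage II.1 carried; the burden shifts to the agency.
At Stage II.2 the agency must meet the balance of probabilities (weight is at least 49): on (f) the weight is 56 less the opposing 6 gives net 50, ≥ 49, so (f) meets the standard.
  The agency carries the last stage.
With every stage satisfied, the agency prevails on this issue.
— Issue III —
At Stage III.1 the contractor must meet a clear and cogent showing (weight is at least 74): on (g) the weight is 96 less the opposing 19 gives net 77, ≥ 74, so (g) meets the standard.
  All elements met. The burden passes to the agency.
At Stage III.2 the agency must meet a clear and cogent showing (weight is at least 74): on (h) the weight is 94 less the opposing 19 gives net 75, which does reach 74, so (h) meets the standard.
  Stage III.2 carried; the final stage is satisfied.
Every stage carried; the agency prevails on this issue.
Per-issue: Issue I → agency; Issue II → agency; Issue III → agency. The contractor must prevail on at least one issue; overall, the agency prevails.

agency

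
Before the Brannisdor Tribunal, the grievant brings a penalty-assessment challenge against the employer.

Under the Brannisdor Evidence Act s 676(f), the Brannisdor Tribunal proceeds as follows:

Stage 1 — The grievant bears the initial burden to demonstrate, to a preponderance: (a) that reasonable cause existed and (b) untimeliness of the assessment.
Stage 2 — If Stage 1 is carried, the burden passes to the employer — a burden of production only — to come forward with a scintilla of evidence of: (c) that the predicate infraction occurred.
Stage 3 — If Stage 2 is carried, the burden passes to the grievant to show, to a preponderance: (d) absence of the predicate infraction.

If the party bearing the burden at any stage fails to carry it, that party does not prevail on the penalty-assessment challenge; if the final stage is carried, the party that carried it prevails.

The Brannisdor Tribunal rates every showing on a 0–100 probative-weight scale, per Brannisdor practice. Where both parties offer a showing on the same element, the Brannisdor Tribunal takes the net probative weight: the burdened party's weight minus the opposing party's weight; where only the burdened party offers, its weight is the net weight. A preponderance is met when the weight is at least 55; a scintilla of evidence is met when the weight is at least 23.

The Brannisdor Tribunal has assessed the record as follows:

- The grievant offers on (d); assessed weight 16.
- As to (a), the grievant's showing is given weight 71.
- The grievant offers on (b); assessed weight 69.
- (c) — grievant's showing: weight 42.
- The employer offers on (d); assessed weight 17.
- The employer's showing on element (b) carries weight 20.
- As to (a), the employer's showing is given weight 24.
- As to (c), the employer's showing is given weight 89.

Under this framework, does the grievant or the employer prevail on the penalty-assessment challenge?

Stage 1 — burden on grievant; standard: a preponderance (weight is at least 55).
    (a): 71 − 24 = 47 < 55 [not met]
    (b): 69 − 20 = 49 < 55 [not met]
  The grievant does not carry Stage 1.
The analysis ends at Stage 1; the employer prevails.

employer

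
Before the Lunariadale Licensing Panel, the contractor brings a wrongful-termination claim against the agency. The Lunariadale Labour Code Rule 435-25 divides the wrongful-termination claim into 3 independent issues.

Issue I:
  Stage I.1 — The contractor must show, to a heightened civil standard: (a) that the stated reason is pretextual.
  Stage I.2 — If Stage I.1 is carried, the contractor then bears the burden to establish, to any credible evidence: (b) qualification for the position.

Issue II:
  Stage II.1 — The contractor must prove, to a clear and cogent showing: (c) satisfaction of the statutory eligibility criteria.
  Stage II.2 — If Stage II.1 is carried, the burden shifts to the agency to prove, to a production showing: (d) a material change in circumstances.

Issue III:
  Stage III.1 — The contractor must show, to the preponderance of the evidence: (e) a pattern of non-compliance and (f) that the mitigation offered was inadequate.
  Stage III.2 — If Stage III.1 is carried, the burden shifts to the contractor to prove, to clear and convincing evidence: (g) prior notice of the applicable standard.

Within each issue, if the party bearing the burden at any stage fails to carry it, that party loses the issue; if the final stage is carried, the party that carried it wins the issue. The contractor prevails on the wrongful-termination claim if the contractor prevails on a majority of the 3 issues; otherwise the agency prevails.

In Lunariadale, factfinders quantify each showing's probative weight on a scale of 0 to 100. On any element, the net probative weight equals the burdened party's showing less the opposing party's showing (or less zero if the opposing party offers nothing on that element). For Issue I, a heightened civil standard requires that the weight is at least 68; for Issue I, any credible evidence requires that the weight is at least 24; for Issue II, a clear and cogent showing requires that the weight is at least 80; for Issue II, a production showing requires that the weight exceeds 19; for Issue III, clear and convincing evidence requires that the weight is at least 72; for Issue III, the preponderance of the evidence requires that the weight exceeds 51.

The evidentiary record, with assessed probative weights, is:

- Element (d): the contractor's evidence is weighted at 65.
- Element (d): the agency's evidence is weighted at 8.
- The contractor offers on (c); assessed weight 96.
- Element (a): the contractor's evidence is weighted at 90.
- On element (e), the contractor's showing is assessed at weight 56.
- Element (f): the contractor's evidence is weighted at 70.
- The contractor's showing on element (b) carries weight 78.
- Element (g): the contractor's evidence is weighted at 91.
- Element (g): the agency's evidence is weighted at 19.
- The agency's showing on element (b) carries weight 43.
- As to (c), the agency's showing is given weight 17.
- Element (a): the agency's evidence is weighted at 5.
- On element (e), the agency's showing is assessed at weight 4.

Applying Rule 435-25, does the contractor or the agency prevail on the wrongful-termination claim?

— Issue I —
At Stage I.1 the contractor must meet a heightened civil standard (weight is at least 68): on (a) the weight is 90 less the opposing 5 gives net 85, ≥ 68, so (a) meets the standard.
  All elements met. The contractor retains the burden for Stage I.2.
At Stage I.2 the contractor must meet any credible evidence (weight is at least 24): on (b) the weight is 78 less the opposing 43 gives net 35, which does reach 24, so (b) meets the standard.
  All elements met at the final stage.
All stages carried — the contractor prevails on this issue.
— Issue II —
Stage II.1 — burden on contractor; standard: a clear and cogent showing (weight is at least 80).
    (c): 96 − 17 = 79 < 80 [not met]
  Stage II.1 not carried; the contractor fails its burden.
The analysis ends at Stage II.1; the agency prevails on this issue.
— Issue III —
At Stage III.1 the contractor must meet the preponderance of the evidence (weight exceeds 51): on (e) the weight is 56 less the opposing 4 gives net 52, which does exceed 51, so (e) meets the standard; on (f) the weight is 70, > 51, so (f) meets the standard.
  Stage III.1 carried; the burden remains with the contractor.
At Stage III.2 the contractor must meet clear and convincing evidence (weight is at least 72): on (g) the weight is 91 less the opposing 19 gives net 72, which does reach 72, so (g) meets the standard.
  Stage III.2 carried; the final stage is satisfied.
Every stage carried; the contractor prevails on this issue.
Per-issue: Issue I → contractor; Issue II → agency; Issue III → contractor. The contractor must prevail on a majority of issues; overall, the contractor prevails.

contractor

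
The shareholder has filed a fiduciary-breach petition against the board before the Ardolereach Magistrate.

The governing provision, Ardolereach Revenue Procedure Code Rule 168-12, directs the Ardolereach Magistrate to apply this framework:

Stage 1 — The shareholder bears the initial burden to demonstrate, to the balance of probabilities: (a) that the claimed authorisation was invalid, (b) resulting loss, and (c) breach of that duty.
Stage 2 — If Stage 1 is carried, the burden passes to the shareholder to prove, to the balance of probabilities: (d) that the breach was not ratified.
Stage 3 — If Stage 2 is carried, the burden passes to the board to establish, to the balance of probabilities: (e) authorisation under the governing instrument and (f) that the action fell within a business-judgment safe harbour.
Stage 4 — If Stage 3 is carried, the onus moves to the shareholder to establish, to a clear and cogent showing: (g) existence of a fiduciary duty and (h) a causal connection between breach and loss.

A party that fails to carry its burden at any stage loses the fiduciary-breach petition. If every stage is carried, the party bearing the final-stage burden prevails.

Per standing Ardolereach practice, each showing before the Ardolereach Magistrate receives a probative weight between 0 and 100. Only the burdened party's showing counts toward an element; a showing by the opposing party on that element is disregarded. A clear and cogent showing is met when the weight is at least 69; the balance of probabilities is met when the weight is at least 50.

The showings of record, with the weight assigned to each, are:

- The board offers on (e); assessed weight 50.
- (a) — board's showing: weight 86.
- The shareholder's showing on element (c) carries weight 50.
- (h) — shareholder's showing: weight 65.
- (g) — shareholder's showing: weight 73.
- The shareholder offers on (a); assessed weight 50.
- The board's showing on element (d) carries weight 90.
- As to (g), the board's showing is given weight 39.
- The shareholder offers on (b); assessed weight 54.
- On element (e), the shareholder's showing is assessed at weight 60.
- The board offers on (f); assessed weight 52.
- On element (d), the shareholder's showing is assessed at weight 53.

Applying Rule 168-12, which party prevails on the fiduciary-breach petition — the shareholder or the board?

board

Stage 1 (shareholder, the balance of probabilities, weight is at least 50): (a) 50 (board's 86 disregarded) ≥ 50 — meets; (b) 54 ≥ 50 — meets; (c) 50 ≥ 50 — meets.
  Stage 1 is satisfied; the shareholder continues to bear the burden.
Stage 2 (shareholder, the balance of probabilities, weight is at least 50): (d) 53 (board's 90 disregarded) ≥ 50 — meets.
  All elements met. The burden passes to the board.
Stage 3 (board, the balance of probabilities, weight is at least 50): (e) 50 (shareholder's 60 disregarded) ≥ 50 — meets; (f) 52 ≥ 50 — meets.
  All elements met. The burden passes to the shareholder.
Stage 4 (shareholder, a clear and cogent showing, weight is at least 69): (g) 73 (board's 39 disregarded) ≥ 69 — meets; (h) 65 < 69 — fails.
  Stage 4 not carried; the shareholder fails its burden.
The analysis ends at Stage 4; the board prevails.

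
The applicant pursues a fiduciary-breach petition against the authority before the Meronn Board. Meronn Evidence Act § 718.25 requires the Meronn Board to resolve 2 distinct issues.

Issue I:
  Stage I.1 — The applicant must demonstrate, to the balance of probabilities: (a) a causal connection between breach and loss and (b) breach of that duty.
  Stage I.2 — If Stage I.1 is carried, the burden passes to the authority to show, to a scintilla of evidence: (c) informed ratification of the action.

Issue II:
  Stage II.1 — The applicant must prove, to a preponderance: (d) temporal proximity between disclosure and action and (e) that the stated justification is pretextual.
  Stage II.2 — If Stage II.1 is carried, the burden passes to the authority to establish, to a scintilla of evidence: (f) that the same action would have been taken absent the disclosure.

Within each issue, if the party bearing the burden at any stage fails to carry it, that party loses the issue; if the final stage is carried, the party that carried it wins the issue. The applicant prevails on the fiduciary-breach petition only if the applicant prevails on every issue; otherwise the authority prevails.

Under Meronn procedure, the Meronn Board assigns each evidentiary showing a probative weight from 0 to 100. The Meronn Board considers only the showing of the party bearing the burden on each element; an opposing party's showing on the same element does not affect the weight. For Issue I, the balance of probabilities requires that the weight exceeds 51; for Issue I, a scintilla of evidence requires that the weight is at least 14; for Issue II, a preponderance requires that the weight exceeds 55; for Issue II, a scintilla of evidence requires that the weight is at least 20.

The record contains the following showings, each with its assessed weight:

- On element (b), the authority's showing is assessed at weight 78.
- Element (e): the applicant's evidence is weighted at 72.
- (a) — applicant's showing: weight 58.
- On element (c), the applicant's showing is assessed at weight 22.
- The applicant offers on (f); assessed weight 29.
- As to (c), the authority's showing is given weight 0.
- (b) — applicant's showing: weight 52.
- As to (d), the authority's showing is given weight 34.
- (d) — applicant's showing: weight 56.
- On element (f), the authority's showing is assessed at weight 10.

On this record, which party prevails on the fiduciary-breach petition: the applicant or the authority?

applicant

— Issue I —
Stage I.1 — burden on applicant; standard: the balance of probabilities (weight exceeds 51).
    (a): 58 > 51 [met]
    (b): 52 (authority's 78 disregarded) > 51 [met]
  All elements met. The burden passes to the authority.
Stage I.2 — burden on authority; standard: a scintilla of evidence (weight is at least 14).
    (c): 0 (applicant's 22 disregarded) < 14 [not met]
  Not every element is met, so the authority fails to carry Stage I.2.
So the applicant prevails on this issue.
— Issue II —
Stage II.1 (applicant, a preponderance, weight exceeds 55): (d) 56 (authority's 34 disregarded) > 55 — meets; (e) 72 > 55 — meets.
  All elements met. The burden passes to the authority.
Stage II.2 (authority, a scintilla of evidence, weight is at least 20): (f) 10 (applicant's 29 disregarded) < 20 — fails.
  Stage II.2 not carried; the authority fails its burden.
The analysis ends at Stage II.2; the applicant prevails on this issue.
Per-issue: Issue I → applicant; Issue II → applicant. The applicant must prevail on every issue; overall, the applicant prevails.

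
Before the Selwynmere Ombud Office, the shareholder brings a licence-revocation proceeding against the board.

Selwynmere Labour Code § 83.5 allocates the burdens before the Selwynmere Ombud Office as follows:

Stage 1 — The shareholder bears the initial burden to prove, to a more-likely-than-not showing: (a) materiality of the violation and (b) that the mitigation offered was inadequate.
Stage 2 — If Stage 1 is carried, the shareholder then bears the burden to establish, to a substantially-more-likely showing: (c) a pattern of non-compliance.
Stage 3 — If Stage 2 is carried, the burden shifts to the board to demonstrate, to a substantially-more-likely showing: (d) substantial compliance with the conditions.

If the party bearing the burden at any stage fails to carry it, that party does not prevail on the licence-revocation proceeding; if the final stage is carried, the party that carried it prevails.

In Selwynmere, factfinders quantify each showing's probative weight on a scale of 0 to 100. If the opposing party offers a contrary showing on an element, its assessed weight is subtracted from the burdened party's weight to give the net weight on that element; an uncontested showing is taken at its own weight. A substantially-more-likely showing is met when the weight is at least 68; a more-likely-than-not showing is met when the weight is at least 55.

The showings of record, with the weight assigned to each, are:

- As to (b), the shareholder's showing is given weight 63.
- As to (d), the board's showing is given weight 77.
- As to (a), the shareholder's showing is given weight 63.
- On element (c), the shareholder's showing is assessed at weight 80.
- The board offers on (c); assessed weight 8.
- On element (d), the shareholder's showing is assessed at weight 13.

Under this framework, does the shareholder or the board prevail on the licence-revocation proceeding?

Stage 1 — burden on shareholder; standard: a more-likely-than-not showing (weight is at least 55).
    (a): 63 ≥ 55 [met]
    (b): 63 ≥ 55 [met]
  Stage 1 is satisfied; the shareholder continues to bear the burden.
Stage 2 — burden on shareholder; standard: a substantially-more-likely showing (weight is at least 68).
    (c): 80 − 8 = 72 ≥ 68 [met]
  The shareholder carries Stage 2; the board now bears the burden.
Stage 3 — burden on board; standard: a substantially-more-likely showing (weight is at least 68).
    (d): 77 − 13 = 64 < 68 [not met]
  Stage 3 not carried; the board fails its burden.
The shareholder prevails.

shareholder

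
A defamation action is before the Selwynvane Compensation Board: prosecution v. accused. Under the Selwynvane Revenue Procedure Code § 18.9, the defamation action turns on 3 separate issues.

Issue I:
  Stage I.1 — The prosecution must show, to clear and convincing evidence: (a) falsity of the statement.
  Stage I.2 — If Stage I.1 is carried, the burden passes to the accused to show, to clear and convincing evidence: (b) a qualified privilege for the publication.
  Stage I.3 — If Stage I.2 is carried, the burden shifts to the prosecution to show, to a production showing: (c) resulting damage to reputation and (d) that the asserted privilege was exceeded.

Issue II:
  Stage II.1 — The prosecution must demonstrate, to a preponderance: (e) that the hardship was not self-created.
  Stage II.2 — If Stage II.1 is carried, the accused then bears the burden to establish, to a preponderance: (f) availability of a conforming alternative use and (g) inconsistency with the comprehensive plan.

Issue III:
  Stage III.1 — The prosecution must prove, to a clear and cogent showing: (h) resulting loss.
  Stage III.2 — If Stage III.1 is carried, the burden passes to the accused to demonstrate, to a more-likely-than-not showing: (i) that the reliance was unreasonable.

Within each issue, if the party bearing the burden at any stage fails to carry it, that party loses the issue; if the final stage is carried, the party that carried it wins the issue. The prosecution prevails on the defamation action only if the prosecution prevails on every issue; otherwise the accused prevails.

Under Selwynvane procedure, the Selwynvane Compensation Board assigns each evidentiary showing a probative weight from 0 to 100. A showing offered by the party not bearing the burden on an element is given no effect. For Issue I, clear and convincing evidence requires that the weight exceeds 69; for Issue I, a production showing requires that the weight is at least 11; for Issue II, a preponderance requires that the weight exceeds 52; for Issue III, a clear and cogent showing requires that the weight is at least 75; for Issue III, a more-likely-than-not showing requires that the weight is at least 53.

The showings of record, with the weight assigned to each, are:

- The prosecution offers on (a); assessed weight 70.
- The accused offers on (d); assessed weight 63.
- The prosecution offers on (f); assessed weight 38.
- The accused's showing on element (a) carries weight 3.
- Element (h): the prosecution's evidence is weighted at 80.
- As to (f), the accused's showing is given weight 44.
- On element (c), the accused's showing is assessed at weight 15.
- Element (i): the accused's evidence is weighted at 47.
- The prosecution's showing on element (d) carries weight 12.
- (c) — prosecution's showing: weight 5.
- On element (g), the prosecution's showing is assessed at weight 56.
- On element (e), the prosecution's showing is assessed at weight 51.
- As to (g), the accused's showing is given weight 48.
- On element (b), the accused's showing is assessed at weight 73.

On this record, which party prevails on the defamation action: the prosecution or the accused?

accused

— Issue I —
Stage I.1 (prosecution, clear and convincing evidence, weight exceeds 69): (a) 70 (accused's 3 disregarded) > 69 — meets.
  Stage I.1 carried; the burden shifts to the accused.
Stage I.2 (accused, clear and convincing evidence, weight exceeds 69): (b) 73 > 69 — meets.
  All elements met. The burden passes to the prosecution.
Stage I.3 (prosecution, a production showing, weight is at least 11): (c) 5 (accused's 15 disregarded) < 11 — fails; (d) 12 (accused's 63 disregarded) ≥ 11 — meets.
  Stage I.3 not carried; the prosecution fails its burden.
The analysis ends at Stage I.3; the accused prevails on this issue.
— Issue II —
Stage II.1 — burden on prosecution; standard: a preponderance (weight exceeds 52).
    (e): 51 ≤ 52 [not met]
  The prosecution does not carry Stage II.1.
The accused prevails on this issue.
— Issue III —
At Stage III.1 the prosecution must meet a clear and cogent showing (weight is at least 75): on (h) the weight is 80, ≥ 75, so (h) meets the standard.
  All elements met. The burden passes to the accused.
At Stage III.2 the accused must meet a more-likely-than-not showing (weight is at least 53): on (i) the weight is 47, which does not reach 53, so (i) does not meet the standard.
  Stage III.2 not carried; the accused fails its burden.
So the prosecution prevails on this issue.
Per-issue: Issue I → accused; Issue II → accused; Issue III → prosecution. The prosecution must prevail on every issue; overall, the accused prevails.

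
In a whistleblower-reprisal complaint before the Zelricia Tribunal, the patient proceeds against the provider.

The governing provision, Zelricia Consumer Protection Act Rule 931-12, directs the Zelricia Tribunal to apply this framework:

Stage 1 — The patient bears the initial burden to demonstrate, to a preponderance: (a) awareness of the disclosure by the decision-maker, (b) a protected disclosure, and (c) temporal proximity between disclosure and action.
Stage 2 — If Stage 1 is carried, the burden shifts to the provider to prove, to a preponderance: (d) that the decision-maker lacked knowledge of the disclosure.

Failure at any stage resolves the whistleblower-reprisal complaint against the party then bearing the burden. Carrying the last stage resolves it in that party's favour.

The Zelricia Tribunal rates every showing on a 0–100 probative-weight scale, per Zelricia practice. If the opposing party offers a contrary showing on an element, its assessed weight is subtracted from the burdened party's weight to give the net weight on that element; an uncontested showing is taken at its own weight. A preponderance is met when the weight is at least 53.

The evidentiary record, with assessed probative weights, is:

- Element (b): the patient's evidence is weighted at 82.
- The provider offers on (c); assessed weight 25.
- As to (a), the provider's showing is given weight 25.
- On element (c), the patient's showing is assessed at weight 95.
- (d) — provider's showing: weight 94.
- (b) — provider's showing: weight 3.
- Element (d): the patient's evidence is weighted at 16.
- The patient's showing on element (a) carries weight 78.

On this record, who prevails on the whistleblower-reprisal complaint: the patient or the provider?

provider

Stage 1 (patient, a preponderance, weight is at least 53): (a) net 78−25=53 ≥ 53 — meets; (b) net 82−3=79 ≥ 53 — meets; (c) net 95−25=70 ≥ 53 — meets.
  Stage 1 carried; the burden shifts to the provider.
Stage 2 (provider, a preponderance, weight is at least 53): (d) net 94−16=78 ≥ 53 — meets.
  All elements met at the final stage.
All stages carried — the provider prevails.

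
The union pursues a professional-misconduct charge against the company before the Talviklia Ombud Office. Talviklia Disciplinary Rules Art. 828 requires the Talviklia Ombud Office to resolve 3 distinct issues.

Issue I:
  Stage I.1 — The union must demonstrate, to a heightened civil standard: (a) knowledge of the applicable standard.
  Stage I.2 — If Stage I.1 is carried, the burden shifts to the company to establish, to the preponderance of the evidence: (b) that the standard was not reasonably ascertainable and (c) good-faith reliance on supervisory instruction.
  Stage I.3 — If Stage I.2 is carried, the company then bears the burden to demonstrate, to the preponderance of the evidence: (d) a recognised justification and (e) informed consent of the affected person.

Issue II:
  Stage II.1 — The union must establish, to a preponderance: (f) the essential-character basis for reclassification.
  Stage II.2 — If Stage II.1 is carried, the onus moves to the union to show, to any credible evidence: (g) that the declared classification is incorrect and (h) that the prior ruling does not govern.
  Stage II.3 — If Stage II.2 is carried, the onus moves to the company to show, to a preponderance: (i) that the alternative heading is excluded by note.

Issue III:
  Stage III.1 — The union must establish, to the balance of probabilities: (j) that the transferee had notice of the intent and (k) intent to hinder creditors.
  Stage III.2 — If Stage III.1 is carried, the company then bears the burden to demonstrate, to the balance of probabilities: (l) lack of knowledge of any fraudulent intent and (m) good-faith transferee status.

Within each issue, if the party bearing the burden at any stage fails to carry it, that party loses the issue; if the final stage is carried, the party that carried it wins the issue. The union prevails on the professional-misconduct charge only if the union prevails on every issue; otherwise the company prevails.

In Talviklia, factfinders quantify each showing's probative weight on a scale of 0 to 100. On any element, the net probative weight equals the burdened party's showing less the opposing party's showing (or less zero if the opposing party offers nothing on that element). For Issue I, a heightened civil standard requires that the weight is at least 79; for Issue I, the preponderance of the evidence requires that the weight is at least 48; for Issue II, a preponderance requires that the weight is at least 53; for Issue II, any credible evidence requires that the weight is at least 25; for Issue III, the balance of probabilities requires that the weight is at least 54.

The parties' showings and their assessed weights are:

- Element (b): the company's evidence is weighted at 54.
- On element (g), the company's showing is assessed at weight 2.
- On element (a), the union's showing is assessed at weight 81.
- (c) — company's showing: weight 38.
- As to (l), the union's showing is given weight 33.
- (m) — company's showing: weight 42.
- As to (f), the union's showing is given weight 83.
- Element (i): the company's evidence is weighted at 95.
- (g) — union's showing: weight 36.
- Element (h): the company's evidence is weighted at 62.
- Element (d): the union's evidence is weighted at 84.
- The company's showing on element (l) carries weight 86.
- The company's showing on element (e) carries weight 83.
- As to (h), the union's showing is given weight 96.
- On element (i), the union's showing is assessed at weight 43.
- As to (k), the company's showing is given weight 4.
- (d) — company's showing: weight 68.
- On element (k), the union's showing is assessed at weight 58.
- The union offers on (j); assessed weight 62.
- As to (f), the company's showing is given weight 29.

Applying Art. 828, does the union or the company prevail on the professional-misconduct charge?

— Issue I —
At Stage I.1 the union must meet a heightened civil standard (weight is at least 79): on (a) the weight is 81, ≥ 79, so (a) meets the standard.
  Stage I.1 is satisfied; the onus moves to the company.
At Stage I.2 the company must meet the preponderance of the evidence (weight is at least 48): on (b) the weight is 54, ≥ 48, so (b) meets the standard; on (c) the weight is 38, which does not reach 48, so (c) does not meet the standard.
  Not every element is met, so the company fails to carry Stage I.2.
The union prevails on this issue.
— Issue II —
Stage II.1 (union, a preponderance, weight is at least 53): (f) net 83−29=54 ≥ 53 — meets.
  Stage II.1 is satisfied; the union continues to bear the burden.
Stage II.2 (union, any credible evidence, weight is at least 25): (g) net 36−2=34 ≥ 25 — meets; (h) net 96−62=34 ≥ 25 — meets.
  Stage II.2 is satisfied; the onus moves to the company.
Stage II.3 (company, a preponderance, weight is at least 53): (i) net 95−43=52 < 53 — fails.
  Stage II.3 not carried; the company fails its burden.
The union prevails on this issue.
— Issue III —
At Stage III.1 the union must meet the balance of probabilities (weight is at least 54): on (j) the weight is 62, ≥ 54, so (j) meets the standard; on (k) the weight is 58 less the opposing 4 gives net 54, which does reach 54, so (k) meets the standard.
  Stage III.1 is satisfied; the onus moves to the company.
At Stage III.2 the company must meet the balance of probabilities (weight is at least 54): on (l) the weight is 86 less the opposing 33 gives net 53, which does not reach 54, so (l) does not meet the standard; on (m) the weight is 42, < 54, so (m) does not meet the standard.
  The company does not carry Stage III.2.
The analysis ends at Stage III.2; the union prevails on this issue.
Per-issue: Issue I → union; Issue II → union; Issue III → union. The union must prevail on every issue; overall, the union prevails.

union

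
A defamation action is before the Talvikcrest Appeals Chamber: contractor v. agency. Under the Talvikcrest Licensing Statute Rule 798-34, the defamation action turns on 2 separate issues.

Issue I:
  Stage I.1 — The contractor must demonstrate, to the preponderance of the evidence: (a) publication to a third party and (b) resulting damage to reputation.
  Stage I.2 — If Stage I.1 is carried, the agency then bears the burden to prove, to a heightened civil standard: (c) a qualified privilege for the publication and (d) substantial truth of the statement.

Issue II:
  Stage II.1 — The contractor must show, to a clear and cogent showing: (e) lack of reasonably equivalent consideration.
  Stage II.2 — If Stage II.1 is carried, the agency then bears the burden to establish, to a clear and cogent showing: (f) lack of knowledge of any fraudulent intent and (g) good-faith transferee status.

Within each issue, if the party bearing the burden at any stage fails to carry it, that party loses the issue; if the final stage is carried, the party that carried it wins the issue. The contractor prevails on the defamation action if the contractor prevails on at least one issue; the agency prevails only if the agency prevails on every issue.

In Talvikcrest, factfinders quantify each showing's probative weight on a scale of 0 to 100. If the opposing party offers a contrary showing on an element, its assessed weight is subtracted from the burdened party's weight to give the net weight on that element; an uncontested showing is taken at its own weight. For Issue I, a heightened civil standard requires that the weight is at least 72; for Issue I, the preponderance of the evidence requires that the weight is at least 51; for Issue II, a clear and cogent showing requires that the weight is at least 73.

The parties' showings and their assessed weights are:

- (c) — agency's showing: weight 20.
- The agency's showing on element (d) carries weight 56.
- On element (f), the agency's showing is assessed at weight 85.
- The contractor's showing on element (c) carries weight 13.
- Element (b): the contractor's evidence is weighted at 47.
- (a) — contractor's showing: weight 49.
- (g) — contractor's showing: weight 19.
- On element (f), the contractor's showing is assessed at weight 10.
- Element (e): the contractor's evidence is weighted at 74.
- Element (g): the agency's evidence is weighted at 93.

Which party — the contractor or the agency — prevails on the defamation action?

agency

— Issue I —
Stage I.1 (contractor, the preponderance of the evidence, weight is at least 51): (a) 49 < 51 — fails; (b) 47 < 51 — fails.
  The contractor does not carry Stage I.1.
The analysis ends at Stage I.1; the agency prevails on this issue.
— Issue II —
At Stage II.1 the contractor must meet a clear and cogent showing (weight is at least 73): on (e) the weight is 74, ≥ 73, so (e) meets the standard.
  Stage II.1 carried; the burden shifts to the agency.
At Stage II.2 the agency must meet a clear and cogent showing (weight is at least 73): on (f) the weight is 85 less the opposing 10 gives net 75, which does reach 73, so (f) meets the standard; on (g) the weight is 93 less the opposing 19 gives net 74, which does reach 73, so (g) meets the standard.
  The agency carries the last stage.
With every stage satisfied, the agency prevails on this issue.
Per-issue: Issue I → agency; Issue II → agency. The contractor must prevail on at least one issue; overall, the agency prevails.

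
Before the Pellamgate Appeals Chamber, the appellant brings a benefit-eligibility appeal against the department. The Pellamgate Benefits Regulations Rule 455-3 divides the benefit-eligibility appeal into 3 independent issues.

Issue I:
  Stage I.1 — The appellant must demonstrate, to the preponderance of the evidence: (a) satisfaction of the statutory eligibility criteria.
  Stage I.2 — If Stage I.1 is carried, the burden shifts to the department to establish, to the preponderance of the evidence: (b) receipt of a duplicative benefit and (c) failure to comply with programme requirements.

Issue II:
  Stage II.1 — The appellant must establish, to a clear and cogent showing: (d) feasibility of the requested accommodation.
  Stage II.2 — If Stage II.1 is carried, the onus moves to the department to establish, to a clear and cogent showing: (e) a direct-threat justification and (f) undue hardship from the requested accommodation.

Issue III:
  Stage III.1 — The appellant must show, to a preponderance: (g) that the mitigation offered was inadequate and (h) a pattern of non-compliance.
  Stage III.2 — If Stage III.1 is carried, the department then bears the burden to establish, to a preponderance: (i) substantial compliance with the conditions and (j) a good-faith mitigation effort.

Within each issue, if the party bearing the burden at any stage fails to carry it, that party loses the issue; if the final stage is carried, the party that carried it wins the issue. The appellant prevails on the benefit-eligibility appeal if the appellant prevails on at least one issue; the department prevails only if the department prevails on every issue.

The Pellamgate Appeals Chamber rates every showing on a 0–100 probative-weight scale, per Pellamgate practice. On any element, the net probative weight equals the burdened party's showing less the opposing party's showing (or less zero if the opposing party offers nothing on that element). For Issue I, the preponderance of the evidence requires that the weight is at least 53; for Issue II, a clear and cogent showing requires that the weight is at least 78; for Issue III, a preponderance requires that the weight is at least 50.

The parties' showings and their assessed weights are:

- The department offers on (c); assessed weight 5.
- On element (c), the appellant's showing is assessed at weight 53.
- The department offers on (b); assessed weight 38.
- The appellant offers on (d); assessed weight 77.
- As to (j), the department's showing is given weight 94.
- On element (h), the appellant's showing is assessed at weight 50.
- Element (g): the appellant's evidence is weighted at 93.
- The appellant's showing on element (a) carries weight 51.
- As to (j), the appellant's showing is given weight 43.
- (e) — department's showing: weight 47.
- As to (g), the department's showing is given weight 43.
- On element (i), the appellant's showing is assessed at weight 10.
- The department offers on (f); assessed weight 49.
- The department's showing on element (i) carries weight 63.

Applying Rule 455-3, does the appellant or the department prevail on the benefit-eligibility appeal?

department

— Issue I —
Stage I.1 — burden on appellant; standard: the preponderance of the evidence (weight is at least 53).
    (a): 51 < 53 [not met]
  Not every element is met, so the appellant fails to carry Stage I.1.
So the department prevails on this issue.
— Issue II —
At Stage II.1 the appellant must meet a clear and cogent showing (weight is at least 78): on (d) the weight is 77, < 78, so (d) does not meet the standard.
  The appellant does not carry Stage II.1.
So the department prevails on this issue.
— Issue III —
Stage III.1 — burden on appellant; standard: a preponderance (weight is at least 50).
    (g): 93 − 43 = 50 ≥ 50 [met]
    (h): 50 ≥ 50 [met]
  Stage III.1 carried; the burden shifts to the department.
Stage III.2 — burden on department; standard: a preponderance (weight is at least 50).
    (i): 63 − 10 = 53 ≥ 50 [met]
    (j): 94 − 43 = 51 ≥ 50 [met]
  Stage III.2 carried; the final stage is satisfied.
All stages carried — the department prevails on this issue.
Per-issue: Issue I → department; Issue II → department; Issue III → department. The appellant must prevail on at least one issue; overall, the department prevails.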